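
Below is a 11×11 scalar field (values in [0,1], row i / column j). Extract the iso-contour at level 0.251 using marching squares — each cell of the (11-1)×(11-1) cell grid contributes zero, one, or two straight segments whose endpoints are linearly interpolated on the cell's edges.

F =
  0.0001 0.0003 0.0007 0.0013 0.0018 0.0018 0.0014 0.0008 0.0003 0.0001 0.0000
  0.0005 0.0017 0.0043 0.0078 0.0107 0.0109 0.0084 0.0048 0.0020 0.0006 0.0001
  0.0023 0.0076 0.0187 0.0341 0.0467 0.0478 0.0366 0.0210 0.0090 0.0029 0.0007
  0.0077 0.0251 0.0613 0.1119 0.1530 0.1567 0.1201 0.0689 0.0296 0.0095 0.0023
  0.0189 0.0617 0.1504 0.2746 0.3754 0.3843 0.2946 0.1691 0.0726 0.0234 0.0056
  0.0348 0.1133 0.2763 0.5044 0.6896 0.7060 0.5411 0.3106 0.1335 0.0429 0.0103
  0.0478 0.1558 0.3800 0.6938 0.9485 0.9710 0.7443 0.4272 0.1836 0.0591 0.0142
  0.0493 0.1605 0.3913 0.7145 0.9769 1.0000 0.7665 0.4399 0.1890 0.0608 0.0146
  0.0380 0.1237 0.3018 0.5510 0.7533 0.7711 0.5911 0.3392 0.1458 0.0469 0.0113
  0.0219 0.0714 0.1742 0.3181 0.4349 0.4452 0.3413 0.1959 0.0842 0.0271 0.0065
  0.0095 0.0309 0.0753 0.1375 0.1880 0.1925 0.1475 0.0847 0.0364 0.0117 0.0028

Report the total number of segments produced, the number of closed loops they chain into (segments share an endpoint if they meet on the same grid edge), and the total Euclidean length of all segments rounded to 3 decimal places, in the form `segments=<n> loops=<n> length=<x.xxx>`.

segments=24 loops=1 length=19.945

cell (3,2): code 0100 → (3.855,3.000)–(4.000,2.810)
cell (3,3): code 1100 → (3.441,4.000)–(3.855,3.000)
cell (3,4): code 1100 → (3.414,5.000)–(3.441,4.000)
cell (3,5): code 1100 → (3.750,6.000)–(3.414,5.000)
cell (3,6): code 1000 → (4.000,6.347)–(3.750,6.000)
cell (4,1): code 0100 → (4.799,2.000)–(5.000,1.845)
cell (4,2): code 1110 → (4.000,2.810)–(4.799,2.000)
cell (4,6): code 1101 → (4.579,7.000)–(4.000,6.347)
cell (4,7): code 1000 → (5.000,7.337)–(4.579,7.000)
cell (5,1): code 0110 → (5.000,1.845)–(6.000,1.425)
cell (5,7): code 1001 → (6.000,7.723)–(5.000,7.337)
cell (6,1): code 0110 → (6.000,1.425)–(7.000,1.392)
cell (6,7): code 1001 → (7.000,7.753)–(6.000,7.723)
cell (7,1): code 0110 → (7.000,1.392)–(8.000,1.715)
cell (7,7): code 1001 → (8.000,7.456)–(7.000,7.753)
cell (8,1): code 0010 → (8.000,1.715)–(8.398,2.000)
cell (8,2): code 0111 → (8.398,2.000)–(9.000,2.534)
cell (8,6): code 1011 → (9.000,6.621)–(8.615,7.000)
cell (8,7): code 0001 → (8.615,7.000)–(8.000,7.456)
cell (9,2): code 0010 → (9.000,2.534)–(9.372,3.000)
cell (9,3): code 0011 → (9.372,3.000)–(9.745,4.000)
cell (9,4): code 0011 → (9.745,4.000)–(9.769,5.000)
cell (9,5): code 0011 → (9.769,5.000)–(9.466,6.000)
cell (9,6): code 0001 → (9.466,6.000)–(9.000,6.621)
total: 24 segments, chained into 1 closed loop(s), length Σ = 19.944635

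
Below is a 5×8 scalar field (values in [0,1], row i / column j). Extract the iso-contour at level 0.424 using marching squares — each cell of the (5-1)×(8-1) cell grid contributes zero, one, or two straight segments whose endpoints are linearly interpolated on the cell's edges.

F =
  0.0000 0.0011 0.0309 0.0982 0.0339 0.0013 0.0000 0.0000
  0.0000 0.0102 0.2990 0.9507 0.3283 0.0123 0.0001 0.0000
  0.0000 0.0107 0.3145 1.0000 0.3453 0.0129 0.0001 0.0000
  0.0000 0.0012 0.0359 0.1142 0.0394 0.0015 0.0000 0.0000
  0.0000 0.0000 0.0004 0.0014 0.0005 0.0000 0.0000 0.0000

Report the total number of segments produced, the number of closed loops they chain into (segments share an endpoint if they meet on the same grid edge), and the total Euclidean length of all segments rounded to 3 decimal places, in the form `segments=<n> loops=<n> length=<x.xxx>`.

segments=6 loops=1 length=6.223

cell (0,2): code 0100 → (0.382,3.000)–(1.000,2.192)
cell (0,3): code 1000 → (1.000,3.846)–(0.382,3.000)
cell (1,2): code 0110 → (1.000,2.192)–(2.000,2.160)
cell (1,3): code 1001 → (2.000,3.880)–(1.000,3.846)
cell (2,2): code 0010 → (2.000,2.160)–(2.650,3.000)
cell (2,3): code 0001 → (2.650,3.000)–(2.000,3.880)
total: 6 segments, chained into 1 closed loop(s), length Σ = 6.222653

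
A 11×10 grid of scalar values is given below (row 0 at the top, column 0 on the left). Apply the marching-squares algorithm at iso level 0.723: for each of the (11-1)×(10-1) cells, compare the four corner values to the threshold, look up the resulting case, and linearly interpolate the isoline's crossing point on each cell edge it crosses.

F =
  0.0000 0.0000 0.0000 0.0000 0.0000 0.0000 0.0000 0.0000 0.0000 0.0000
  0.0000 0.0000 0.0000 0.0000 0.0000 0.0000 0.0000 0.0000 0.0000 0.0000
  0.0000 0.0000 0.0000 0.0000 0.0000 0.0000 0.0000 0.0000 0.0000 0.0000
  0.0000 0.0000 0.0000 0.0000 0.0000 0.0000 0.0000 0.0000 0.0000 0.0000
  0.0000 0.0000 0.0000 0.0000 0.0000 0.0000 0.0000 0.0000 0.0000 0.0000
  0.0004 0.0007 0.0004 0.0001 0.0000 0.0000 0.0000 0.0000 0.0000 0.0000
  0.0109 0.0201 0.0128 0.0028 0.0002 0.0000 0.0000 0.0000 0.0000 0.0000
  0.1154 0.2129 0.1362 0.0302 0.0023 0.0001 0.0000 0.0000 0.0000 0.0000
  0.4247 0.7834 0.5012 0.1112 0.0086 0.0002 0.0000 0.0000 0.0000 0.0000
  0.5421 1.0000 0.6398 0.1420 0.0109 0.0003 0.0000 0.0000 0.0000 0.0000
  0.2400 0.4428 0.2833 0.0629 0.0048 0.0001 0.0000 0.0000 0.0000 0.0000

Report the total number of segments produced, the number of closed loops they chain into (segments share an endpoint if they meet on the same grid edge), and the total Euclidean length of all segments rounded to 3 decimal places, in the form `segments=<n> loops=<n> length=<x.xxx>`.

cell (7,0): code 0100 → (7.894,1.000)–(8.000,0.832)
cell (7,1): code 1000 → (8.000,1.214)–(7.894,1.000)
cell (8,0): code 0110 → (8.000,0.832)–(9.000,0.395)
cell (8,1): code 1001 → (9.000,1.769)–(8.000,1.214)
cell (9,0): code 0010 → (9.000,0.395)–(9.497,1.000)
cell (9,1): code 0001 → (9.497,1.000)–(9.000,1.769)
total: 6 segments, chained into 1 closed loop(s), length Σ = 4.371213

segments=6 loops=1 length=4.371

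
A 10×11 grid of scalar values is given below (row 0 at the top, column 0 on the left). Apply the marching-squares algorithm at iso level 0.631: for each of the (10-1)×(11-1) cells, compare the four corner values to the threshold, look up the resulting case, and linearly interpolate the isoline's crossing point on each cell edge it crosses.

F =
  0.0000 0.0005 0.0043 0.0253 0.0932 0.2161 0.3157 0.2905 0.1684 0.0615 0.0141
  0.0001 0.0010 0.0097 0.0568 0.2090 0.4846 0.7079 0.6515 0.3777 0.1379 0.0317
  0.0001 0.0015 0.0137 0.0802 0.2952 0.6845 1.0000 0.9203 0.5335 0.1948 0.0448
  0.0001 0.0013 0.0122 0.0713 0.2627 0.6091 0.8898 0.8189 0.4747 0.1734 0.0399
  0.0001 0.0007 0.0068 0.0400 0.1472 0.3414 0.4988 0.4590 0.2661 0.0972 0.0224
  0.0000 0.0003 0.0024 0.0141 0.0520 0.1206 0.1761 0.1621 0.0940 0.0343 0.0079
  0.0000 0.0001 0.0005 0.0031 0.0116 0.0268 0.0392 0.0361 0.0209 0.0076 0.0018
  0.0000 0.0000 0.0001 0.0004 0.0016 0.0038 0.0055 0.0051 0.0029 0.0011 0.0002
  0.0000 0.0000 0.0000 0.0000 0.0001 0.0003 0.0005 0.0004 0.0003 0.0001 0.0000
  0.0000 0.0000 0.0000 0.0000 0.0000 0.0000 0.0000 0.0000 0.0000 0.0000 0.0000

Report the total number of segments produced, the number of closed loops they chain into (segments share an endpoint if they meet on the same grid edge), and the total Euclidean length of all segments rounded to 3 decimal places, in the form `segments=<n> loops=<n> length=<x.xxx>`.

segments=12 loops=1 length=8.933

cell (0,5): code 0100 → (0.804,6.000)–(1.000,5.656)
cell (0,6): code 1100 → (0.943,7.000)–(0.804,6.000)
cell (0,7): code 1000 → (1.000,7.075)–(0.943,7.000)
cell (1,4): code 0100 → (1.732,5.000)–(2.000,4.863)
cell (1,5): code 1110 → (1.000,5.656)–(1.732,5.000)
cell (1,7): code 1001 → (2.000,7.748)–(1.000,7.075)
cell (2,4): code 0010 → (2.000,4.863)–(2.710,5.000)
cell (2,5): code 0111 → (2.710,5.000)–(3.000,5.078)
cell (2,7): code 1001 → (3.000,7.546)–(2.000,7.748)
cell (3,5): code 0010 → (3.000,5.078)–(3.662,6.000)
cell (3,6): code 0011 → (3.662,6.000)–(3.522,7.000)
cell (3,7): code 0001 → (3.522,7.000)–(3.000,7.546)
total: 12 segments, chained into 1 closed loop(s), length Σ = 8.932878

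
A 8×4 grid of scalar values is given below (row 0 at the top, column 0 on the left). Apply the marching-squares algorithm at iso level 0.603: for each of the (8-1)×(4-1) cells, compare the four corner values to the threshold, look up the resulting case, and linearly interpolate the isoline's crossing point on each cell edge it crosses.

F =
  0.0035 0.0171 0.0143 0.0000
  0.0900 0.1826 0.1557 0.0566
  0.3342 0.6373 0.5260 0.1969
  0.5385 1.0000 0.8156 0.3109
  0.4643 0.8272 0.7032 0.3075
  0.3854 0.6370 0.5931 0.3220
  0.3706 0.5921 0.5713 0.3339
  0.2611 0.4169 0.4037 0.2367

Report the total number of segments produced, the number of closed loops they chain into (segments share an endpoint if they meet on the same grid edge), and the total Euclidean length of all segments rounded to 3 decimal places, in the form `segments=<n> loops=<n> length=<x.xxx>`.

segments=12 loops=1 length=9.482

cell (1,0): code 0100 → (1.925,1.000)–(2.000,0.887)
cell (1,1): code 1000 → (2.000,1.308)–(1.925,1.000)
cell (2,0): code 0110 → (2.000,0.887)–(3.000,0.140)
cell (2,1): code 1101 → (2.266,2.000)–(2.000,1.308)
cell (2,2): code 1000 → (3.000,2.421)–(2.266,2.000)
cell (3,0): code 0110 → (3.000,0.140)–(4.000,0.382)
cell (3,2): code 1001 → (4.000,2.253)–(3.000,2.421)
cell (4,0): code 0110 → (4.000,0.382)–(5.000,0.865)
cell (4,1): code 1011 → (5.000,1.774)–(4.910,2.000)
cell (4,2): code 0001 → (4.910,2.000)–(4.000,2.253)
cell (5,0): code 0010 → (5.000,0.865)–(5.757,1.000)
cell (5,1): code 0001 → (5.757,1.000)–(5.000,1.774)
total: 12 segments, chained into 1 closed loop(s), length Σ = 9.482237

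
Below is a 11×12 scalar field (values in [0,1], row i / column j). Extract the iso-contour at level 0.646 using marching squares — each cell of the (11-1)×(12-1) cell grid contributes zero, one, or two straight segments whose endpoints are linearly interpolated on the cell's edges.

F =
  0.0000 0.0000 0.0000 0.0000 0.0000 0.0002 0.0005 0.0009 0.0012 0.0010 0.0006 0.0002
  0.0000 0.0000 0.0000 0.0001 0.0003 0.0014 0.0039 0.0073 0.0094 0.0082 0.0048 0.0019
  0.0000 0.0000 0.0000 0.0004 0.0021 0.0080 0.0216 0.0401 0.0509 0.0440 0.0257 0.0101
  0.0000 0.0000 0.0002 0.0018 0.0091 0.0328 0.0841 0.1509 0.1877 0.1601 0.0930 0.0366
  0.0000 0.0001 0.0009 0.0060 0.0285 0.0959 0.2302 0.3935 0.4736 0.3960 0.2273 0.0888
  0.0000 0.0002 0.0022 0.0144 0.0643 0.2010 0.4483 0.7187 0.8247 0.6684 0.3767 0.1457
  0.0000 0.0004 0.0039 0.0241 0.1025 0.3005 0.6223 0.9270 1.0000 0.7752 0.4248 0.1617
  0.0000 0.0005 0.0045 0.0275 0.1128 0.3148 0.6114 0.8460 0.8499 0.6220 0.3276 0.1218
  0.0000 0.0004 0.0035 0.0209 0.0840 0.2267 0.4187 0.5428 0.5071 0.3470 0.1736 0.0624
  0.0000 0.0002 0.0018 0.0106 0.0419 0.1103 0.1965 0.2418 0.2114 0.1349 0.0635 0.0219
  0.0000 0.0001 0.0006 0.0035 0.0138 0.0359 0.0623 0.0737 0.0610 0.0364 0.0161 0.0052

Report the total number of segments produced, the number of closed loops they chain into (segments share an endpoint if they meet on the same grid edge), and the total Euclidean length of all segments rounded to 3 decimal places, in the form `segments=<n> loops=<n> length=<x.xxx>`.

cell (4,6): code 0100 → (4.776,7.000)–(5.000,6.731)
cell (4,7): code 1100 → (4.491,8.000)–(4.776,7.000)
cell (4,8): code 1100 → (4.918,9.000)–(4.491,8.000)
cell (4,9): code 1000 → (5.000,9.077)–(4.918,9.000)
cell (5,6): code 0110 → (5.000,6.731)–(6.000,6.078)
cell (5,9): code 1001 → (6.000,9.369)–(5.000,9.077)
cell (6,6): code 0110 → (6.000,6.078)–(7.000,6.147)
cell (6,8): code 1011 → (7.000,8.895)–(6.843,9.000)
cell (6,9): code 0001 → (6.843,9.000)–(6.000,9.369)
cell (7,6): code 0010 → (7.000,6.147)–(7.660,7.000)
cell (7,7): code 0011 → (7.660,7.000)–(7.595,8.000)
cell (7,8): code 0001 → (7.595,8.000)–(7.000,8.895)
total: 12 segments, chained into 1 closed loop(s), length Σ = 10.091608

segments=12 loops=1 length=10.092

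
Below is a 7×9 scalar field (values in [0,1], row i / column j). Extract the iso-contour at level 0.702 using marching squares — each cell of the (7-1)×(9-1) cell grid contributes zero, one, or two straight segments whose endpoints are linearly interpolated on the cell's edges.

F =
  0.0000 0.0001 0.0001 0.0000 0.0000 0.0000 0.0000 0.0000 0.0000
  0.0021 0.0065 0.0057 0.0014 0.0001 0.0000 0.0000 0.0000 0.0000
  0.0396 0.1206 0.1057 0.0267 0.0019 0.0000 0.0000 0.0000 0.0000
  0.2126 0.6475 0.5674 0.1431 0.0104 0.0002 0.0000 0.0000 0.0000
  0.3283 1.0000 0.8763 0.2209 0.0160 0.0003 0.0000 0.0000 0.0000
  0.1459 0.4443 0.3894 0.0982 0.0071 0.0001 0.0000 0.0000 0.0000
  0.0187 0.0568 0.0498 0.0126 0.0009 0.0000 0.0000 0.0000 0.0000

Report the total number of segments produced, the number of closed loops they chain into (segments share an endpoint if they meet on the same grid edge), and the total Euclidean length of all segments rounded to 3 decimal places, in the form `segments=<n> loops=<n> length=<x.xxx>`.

segments=6 loops=1 length=4.775

cell (3,0): code 0100 → (3.155,1.000)–(4.000,0.556)
cell (3,1): code 1100 → (3.436,2.000)–(3.155,1.000)
cell (3,2): code 1000 → (4.000,2.266)–(3.436,2.000)
cell (4,0): code 0010 → (4.000,0.556)–(4.536,1.000)
cell (4,1): code 0011 → (4.536,1.000)–(4.358,2.000)
cell (4,2): code 0001 → (4.358,2.000)–(4.000,2.266)
total: 6 segments, chained into 1 closed loop(s), length Σ = 4.774999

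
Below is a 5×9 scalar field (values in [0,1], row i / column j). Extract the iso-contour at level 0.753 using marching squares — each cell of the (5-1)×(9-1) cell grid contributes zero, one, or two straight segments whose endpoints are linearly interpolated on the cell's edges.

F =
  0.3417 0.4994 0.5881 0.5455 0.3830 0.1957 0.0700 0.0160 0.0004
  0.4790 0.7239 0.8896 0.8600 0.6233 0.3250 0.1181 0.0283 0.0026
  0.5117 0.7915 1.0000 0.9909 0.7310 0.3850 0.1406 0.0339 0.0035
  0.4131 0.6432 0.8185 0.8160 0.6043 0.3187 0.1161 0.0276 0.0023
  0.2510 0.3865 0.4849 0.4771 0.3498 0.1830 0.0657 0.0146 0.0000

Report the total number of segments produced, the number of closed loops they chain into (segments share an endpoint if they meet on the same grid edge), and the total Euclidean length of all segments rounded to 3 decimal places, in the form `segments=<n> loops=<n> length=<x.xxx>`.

segments=12 loops=1 length=8.878

cell (0,1): code 0100 → (0.547,2.000)–(1.000,1.176)
cell (0,2): code 1100 → (0.660,3.000)–(0.547,2.000)
cell (0,3): code 1000 → (1.000,3.452)–(0.660,3.000)
cell (1,0): code 0100 → (1.430,1.000)–(2.000,0.862)
cell (1,1): code 1110 → (1.000,1.176)–(1.430,1.000)
cell (1,3): code 1001 → (2.000,3.915)–(1.000,3.452)
cell (2,0): code 0010 → (2.000,0.862)–(2.260,1.000)
cell (2,1): code 0111 → (2.260,1.000)–(3.000,1.626)
cell (2,3): code 1001 → (3.000,3.298)–(2.000,3.915)
cell (3,1): code 0010 → (3.000,1.626)–(3.196,2.000)
cell (3,2): code 0011 → (3.196,2.000)–(3.186,3.000)
cell (3,3): code 0001 → (3.186,3.000)–(3.000,3.298)
total: 12 segments, chained into 1 closed loop(s), length Σ = 8.877809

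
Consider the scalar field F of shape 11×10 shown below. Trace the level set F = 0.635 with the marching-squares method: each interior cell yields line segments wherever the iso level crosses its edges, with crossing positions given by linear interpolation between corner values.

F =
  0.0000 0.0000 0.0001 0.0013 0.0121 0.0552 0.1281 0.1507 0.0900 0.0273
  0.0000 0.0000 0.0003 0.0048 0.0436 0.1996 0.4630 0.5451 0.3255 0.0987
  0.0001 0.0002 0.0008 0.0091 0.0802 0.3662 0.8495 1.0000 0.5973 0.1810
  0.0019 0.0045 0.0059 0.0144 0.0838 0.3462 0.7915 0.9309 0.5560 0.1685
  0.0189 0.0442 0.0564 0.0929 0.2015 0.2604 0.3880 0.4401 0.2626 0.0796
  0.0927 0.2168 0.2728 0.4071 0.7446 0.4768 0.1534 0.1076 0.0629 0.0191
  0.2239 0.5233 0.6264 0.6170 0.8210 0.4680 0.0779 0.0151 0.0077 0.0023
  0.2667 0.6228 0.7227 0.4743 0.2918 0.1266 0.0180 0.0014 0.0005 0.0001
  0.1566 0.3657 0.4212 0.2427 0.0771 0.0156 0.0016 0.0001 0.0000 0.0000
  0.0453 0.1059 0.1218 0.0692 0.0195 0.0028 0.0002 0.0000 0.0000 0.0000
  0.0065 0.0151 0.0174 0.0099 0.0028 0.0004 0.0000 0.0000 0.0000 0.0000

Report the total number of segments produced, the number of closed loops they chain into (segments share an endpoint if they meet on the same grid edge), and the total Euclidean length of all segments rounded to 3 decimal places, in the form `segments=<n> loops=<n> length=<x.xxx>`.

cell (1,5): code 0100 → (1.445,6.000)–(2.000,5.556)
cell (1,6): code 1100 → (1.198,7.000)–(1.445,6.000)
cell (1,7): code 1000 → (2.000,7.906)–(1.198,7.000)
cell (2,5): code 0110 → (2.000,5.556)–(3.000,5.649)
cell (2,7): code 1001 → (3.000,7.789)–(2.000,7.906)
cell (3,5): code 0010 → (3.000,5.649)–(3.388,6.000)
cell (3,6): code 0011 → (3.388,6.000)–(3.603,7.000)
cell (3,7): code 0001 → (3.603,7.000)–(3.000,7.789)
cell (4,3): code 0100 → (4.798,4.000)–(5.000,3.675)
cell (4,4): code 1000 → (5.000,4.409)–(4.798,4.000)
cell (5,3): code 0110 → (5.000,3.675)–(6.000,3.088)
cell (5,4): code 1001 → (6.000,4.527)–(5.000,4.409)
cell (6,1): code 0100 → (6.089,2.000)–(7.000,1.122)
cell (6,2): code 1000 → (7.000,2.353)–(6.089,2.000)
cell (6,3): code 0010 → (6.000,3.088)–(6.351,4.000)
cell (6,4): code 0001 → (6.351,4.000)–(6.000,4.527)
cell (7,1): code 0010 → (7.000,1.122)–(7.291,2.000)
cell (7,2): code 0001 → (7.291,2.000)–(7.000,2.353)
total: 18 segments, chained into 3 closed loop(s), length Σ = 15.741410

segments=18 loops=3 length=15.741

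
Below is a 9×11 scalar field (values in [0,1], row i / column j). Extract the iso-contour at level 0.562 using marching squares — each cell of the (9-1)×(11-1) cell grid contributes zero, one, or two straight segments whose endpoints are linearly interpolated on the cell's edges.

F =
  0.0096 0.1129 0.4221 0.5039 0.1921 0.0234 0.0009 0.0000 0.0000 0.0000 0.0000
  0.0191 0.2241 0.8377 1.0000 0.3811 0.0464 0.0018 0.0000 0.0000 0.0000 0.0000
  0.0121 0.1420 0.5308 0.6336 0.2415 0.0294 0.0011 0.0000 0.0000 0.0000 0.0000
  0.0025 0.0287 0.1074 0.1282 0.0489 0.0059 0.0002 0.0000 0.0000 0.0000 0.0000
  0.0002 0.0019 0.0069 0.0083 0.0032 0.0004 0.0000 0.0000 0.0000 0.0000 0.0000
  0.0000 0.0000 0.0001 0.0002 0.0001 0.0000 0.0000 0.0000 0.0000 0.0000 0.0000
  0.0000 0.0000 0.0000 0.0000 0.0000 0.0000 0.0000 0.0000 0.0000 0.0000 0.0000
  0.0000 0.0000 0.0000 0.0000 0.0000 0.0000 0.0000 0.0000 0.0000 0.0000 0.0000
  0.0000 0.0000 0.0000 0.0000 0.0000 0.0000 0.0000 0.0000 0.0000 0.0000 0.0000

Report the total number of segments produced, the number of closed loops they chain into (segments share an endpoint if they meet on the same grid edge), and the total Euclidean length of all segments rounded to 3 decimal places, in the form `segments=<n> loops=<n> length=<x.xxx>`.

segments=8 loops=1 length=6.352

cell (0,1): code 0100 → (0.337,2.000)–(1.000,1.551)
cell (0,2): code 1100 → (0.117,3.000)–(0.337,2.000)
cell (0,3): code 1000 → (1.000,3.708)–(0.117,3.000)
cell (1,1): code 0010 → (1.000,1.551)–(1.898,2.000)
cell (1,2): code 0111 → (1.898,2.000)–(2.000,2.304)
cell (1,3): code 1001 → (2.000,3.183)–(1.000,3.708)
cell (2,2): code 0010 → (2.000,2.304)–(2.142,3.000)
cell (2,3): code 0001 → (2.142,3.000)–(2.000,3.183)
total: 8 segments, chained into 1 closed loop(s), length Σ = 6.352424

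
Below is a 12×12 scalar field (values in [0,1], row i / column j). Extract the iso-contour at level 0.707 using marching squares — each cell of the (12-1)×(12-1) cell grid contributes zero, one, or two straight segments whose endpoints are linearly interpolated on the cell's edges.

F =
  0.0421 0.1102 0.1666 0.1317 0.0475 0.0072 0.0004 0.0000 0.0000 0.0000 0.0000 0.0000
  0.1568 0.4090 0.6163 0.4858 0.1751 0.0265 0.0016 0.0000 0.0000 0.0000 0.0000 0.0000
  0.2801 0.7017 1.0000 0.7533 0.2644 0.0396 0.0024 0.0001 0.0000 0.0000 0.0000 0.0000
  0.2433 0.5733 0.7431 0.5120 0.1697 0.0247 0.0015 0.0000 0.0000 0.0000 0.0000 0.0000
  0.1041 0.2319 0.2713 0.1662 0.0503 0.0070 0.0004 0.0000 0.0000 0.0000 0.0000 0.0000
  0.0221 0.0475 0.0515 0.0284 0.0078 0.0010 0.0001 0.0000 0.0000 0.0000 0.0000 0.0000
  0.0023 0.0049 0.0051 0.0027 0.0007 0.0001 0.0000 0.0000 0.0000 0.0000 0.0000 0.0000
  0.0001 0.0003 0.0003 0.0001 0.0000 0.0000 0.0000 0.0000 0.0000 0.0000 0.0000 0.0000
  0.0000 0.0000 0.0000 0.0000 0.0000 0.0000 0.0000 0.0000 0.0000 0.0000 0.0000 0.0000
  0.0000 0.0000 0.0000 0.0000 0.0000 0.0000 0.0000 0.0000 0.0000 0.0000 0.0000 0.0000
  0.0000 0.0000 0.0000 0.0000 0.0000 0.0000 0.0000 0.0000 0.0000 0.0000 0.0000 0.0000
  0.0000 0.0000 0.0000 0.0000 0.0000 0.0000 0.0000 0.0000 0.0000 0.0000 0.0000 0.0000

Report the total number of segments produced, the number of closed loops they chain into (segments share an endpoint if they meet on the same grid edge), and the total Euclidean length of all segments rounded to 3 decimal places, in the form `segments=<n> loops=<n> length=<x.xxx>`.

cell (1,1): code 0100 → (1.236,2.000)–(2.000,1.018)
cell (1,2): code 1100 → (1.827,3.000)–(1.236,2.000)
cell (1,3): code 1000 → (2.000,3.095)–(1.827,3.000)
cell (2,1): code 0110 → (2.000,1.018)–(3.000,1.787)
cell (2,2): code 1011 → (3.000,2.156)–(2.192,3.000)
cell (2,3): code 0001 → (2.192,3.000)–(2.000,3.095)
cell (3,1): code 0010 → (3.000,1.787)–(3.077,2.000)
cell (3,2): code 0001 → (3.077,2.000)–(3.000,2.156)
total: 8 segments, chained into 1 closed loop(s), length Σ = 5.646887

segments=8 loops=1 length=5.647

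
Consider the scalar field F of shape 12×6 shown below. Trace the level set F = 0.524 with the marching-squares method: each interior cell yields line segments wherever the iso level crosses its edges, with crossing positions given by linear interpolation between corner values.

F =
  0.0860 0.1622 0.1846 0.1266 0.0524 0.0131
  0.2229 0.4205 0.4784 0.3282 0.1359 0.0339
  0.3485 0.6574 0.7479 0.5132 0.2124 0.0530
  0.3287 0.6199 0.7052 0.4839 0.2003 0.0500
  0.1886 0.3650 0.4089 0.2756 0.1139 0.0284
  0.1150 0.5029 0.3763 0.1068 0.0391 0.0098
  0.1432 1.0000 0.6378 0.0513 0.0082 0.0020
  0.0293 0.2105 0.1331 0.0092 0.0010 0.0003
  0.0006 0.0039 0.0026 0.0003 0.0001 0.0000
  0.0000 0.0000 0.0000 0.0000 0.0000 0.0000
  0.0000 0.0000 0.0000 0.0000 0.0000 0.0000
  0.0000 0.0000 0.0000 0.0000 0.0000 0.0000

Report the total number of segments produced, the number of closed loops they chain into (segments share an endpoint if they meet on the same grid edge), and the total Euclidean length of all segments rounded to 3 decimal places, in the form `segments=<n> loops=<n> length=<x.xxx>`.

segments=14 loops=2 length=12.471

cell (1,0): code 0100 → (1.437,1.000)–(2.000,0.568)
cell (1,1): code 1100 → (1.169,2.000)–(1.437,1.000)
cell (1,2): code 1000 → (2.000,2.954)–(1.169,2.000)
cell (2,0): code 0110 → (2.000,0.568)–(3.000,0.671)
cell (2,2): code 1001 → (3.000,2.819)–(2.000,2.954)
cell (3,0): code 0010 → (3.000,0.671)–(3.376,1.000)
cell (3,1): code 0011 → (3.376,1.000)–(3.612,2.000)
cell (3,2): code 0001 → (3.612,2.000)–(3.000,2.819)
cell (5,0): code 0100 → (5.042,1.000)–(6.000,0.444)
cell (5,1): code 1100 → (5.565,2.000)–(5.042,1.000)
cell (5,2): code 1000 → (6.000,2.194)–(5.565,2.000)
cell (6,0): code 0010 → (6.000,0.444)–(6.603,1.000)
cell (6,1): code 0011 → (6.603,1.000)–(6.225,2.000)
cell (6,2): code 0001 → (6.225,2.000)–(6.000,2.194)
total: 14 segments, chained into 2 closed loop(s), length Σ = 12.471419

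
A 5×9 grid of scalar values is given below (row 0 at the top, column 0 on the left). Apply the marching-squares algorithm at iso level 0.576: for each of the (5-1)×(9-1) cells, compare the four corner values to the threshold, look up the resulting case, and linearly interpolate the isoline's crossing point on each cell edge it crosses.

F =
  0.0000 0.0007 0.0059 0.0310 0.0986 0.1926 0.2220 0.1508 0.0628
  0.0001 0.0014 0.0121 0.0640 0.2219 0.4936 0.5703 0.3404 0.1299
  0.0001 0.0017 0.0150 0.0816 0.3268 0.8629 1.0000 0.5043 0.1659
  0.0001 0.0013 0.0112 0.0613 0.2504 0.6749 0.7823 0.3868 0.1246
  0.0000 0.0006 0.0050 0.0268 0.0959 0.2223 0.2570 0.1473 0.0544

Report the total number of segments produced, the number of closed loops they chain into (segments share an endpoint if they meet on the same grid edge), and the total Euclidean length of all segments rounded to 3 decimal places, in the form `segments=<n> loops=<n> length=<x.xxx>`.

cell (1,4): code 0100 → (1.223,5.000)–(2.000,4.465)
cell (1,5): code 1100 → (1.013,6.000)–(1.223,5.000)
cell (1,6): code 1000 → (2.000,6.855)–(1.013,6.000)
cell (2,4): code 0110 → (2.000,4.465)–(3.000,4.767)
cell (2,6): code 1001 → (3.000,6.522)–(2.000,6.855)
cell (3,4): code 0010 → (3.000,4.767)–(3.219,5.000)
cell (3,5): code 0011 → (3.219,5.000)–(3.393,6.000)
cell (3,6): code 0001 → (3.393,6.000)–(3.000,6.522)
total: 8 segments, chained into 1 closed loop(s), length Σ = 7.357303

segments=8 loops=1 length=7.357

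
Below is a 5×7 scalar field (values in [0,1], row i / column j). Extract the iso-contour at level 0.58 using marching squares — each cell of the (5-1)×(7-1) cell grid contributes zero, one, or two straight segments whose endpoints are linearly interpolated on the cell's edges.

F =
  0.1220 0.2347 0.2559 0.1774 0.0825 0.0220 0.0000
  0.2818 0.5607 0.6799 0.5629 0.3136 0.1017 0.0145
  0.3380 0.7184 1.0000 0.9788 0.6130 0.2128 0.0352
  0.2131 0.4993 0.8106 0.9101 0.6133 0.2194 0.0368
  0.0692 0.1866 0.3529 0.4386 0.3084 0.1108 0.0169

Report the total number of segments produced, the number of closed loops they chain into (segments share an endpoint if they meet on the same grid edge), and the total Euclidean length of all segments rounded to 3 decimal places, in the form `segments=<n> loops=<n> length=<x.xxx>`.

segments=14 loops=1 length=9.904

cell (0,1): code 0100 → (0.764,2.000)–(1.000,1.162)
cell (0,2): code 1000 → (1.000,2.854)–(0.764,2.000)
cell (1,0): code 0100 → (1.122,1.000)–(2.000,0.636)
cell (1,1): code 1110 → (1.000,1.162)–(1.122,1.000)
cell (1,2): code 1101 → (1.041,3.000)–(1.000,2.854)
cell (1,3): code 1100 → (1.890,4.000)–(1.041,3.000)
cell (1,4): code 1000 → (2.000,4.082)–(1.890,4.000)
cell (2,0): code 0010 → (2.000,0.636)–(2.632,1.000)
cell (2,1): code 0111 → (2.632,1.000)–(3.000,1.259)
cell (2,4): code 1001 → (3.000,4.085)–(2.000,4.082)
cell (3,1): code 0010 → (3.000,1.259)–(3.504,2.000)
cell (3,2): code 0011 → (3.504,2.000)–(3.700,3.000)
cell (3,3): code 0011 → (3.700,3.000)–(3.109,4.000)
cell (3,4): code 0001 → (3.109,4.000)–(3.000,4.085)
total: 14 segments, chained into 1 closed loop(s), length Σ = 9.904349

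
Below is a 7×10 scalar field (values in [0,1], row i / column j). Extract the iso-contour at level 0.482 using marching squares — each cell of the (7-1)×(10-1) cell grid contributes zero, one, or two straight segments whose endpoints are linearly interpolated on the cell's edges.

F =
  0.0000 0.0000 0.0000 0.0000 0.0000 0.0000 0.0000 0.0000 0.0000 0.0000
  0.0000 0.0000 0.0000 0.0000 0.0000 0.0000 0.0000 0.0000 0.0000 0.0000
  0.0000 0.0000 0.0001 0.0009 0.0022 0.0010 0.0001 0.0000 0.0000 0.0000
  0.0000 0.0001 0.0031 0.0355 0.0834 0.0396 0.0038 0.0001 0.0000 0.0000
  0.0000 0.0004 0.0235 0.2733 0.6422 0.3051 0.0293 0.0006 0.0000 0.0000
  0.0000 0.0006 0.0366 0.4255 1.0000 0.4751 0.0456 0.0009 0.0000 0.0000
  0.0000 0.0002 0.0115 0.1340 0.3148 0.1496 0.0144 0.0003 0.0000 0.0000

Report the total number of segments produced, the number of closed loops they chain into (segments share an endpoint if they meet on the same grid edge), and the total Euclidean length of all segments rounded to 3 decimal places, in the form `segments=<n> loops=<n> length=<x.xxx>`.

cell (3,3): code 0100 → (3.713,4.000)–(4.000,3.566)
cell (3,4): code 1000 → (4.000,4.475)–(3.713,4.000)
cell (4,3): code 0110 → (4.000,3.566)–(5.000,3.098)
cell (4,4): code 1001 → (5.000,4.987)–(4.000,4.475)
cell (5,3): code 0010 → (5.000,3.098)–(5.756,4.000)
cell (5,4): code 0001 → (5.756,4.000)–(5.000,4.987)
total: 6 segments, chained into 1 closed loop(s), length Σ = 5.722265

segments=6 loops=1 length=5.722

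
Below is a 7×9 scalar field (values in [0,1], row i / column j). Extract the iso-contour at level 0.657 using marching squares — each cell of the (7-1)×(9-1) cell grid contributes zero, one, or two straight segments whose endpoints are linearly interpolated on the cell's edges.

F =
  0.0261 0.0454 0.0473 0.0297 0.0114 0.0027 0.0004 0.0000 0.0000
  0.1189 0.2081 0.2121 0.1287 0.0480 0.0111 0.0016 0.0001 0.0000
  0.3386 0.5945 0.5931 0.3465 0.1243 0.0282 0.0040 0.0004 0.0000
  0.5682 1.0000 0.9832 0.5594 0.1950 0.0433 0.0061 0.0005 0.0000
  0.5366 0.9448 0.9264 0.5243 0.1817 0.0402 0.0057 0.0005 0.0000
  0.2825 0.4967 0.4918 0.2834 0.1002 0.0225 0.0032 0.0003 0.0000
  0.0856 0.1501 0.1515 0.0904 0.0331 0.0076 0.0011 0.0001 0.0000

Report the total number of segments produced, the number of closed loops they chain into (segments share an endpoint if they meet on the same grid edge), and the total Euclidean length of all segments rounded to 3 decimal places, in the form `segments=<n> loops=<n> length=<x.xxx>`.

segments=8 loops=1 length=8.173

cell (2,0): code 0100 → (2.154,1.000)–(3.000,0.206)
cell (2,1): code 1100 → (2.164,2.000)–(2.154,1.000)
cell (2,2): code 1000 → (3.000,2.770)–(2.164,2.000)
cell (3,0): code 0110 → (3.000,0.206)–(4.000,0.295)
cell (3,2): code 1001 → (4.000,2.670)–(3.000,2.770)
cell (4,0): code 0010 → (4.000,0.295)–(4.642,1.000)
cell (4,1): code 0011 → (4.642,1.000)–(4.620,2.000)
cell (4,2): code 0001 → (4.620,2.000)–(4.000,2.670)
total: 8 segments, chained into 1 closed loop(s), length Σ = 8.172620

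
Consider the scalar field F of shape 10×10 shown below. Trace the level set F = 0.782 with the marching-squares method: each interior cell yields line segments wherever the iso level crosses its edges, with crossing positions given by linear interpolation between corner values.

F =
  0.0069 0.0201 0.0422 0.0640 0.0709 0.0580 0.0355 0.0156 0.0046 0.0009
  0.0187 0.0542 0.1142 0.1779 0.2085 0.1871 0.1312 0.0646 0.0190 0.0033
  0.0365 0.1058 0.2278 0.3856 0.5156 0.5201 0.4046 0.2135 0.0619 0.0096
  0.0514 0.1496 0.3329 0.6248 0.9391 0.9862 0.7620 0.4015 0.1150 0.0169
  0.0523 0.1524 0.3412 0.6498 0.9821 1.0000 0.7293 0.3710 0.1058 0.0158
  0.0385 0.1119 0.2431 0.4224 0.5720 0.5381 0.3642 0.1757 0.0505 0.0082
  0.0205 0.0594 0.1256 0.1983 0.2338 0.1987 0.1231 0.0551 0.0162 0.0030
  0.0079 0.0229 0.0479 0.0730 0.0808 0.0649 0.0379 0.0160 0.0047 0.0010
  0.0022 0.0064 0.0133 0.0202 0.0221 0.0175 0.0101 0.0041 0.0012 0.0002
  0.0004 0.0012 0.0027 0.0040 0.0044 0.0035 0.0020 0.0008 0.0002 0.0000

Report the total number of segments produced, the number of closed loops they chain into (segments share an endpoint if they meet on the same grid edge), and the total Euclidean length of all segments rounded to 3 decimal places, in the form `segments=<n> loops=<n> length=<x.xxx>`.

segments=8 loops=1 length=7.355

cell (2,3): code 0100 → (2.629,4.000)–(3.000,3.500)
cell (2,4): code 1100 → (2.562,5.000)–(2.629,4.000)
cell (2,5): code 1000 → (3.000,5.911)–(2.562,5.000)
cell (3,3): code 0110 → (3.000,3.500)–(4.000,3.398)
cell (3,5): code 1001 → (4.000,5.805)–(3.000,5.911)
cell (4,3): code 0010 → (4.000,3.398)–(4.488,4.000)
cell (4,4): code 0011 → (4.488,4.000)–(4.472,5.000)
cell (4,5): code 0001 → (4.472,5.000)–(4.000,5.805)
total: 8 segments, chained into 1 closed loop(s), length Σ = 7.354750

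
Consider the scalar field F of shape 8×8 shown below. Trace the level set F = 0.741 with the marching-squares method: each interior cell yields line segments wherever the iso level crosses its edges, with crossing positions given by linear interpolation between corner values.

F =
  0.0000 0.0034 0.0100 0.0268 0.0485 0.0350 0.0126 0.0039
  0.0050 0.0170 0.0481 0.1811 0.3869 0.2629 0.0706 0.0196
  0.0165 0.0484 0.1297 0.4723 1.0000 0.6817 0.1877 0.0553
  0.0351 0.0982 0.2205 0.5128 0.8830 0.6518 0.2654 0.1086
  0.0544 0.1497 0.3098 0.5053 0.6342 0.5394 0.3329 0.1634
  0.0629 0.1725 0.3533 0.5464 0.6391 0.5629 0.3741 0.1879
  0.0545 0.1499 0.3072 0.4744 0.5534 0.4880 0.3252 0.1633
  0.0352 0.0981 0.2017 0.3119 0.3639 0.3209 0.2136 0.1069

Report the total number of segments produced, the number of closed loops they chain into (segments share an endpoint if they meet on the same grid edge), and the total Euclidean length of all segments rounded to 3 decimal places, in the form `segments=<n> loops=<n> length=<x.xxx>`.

cell (1,3): code 0100 → (1.578,4.000)–(2.000,3.509)
cell (1,4): code 1000 → (2.000,4.814)–(1.578,4.000)
cell (2,3): code 0110 → (2.000,3.509)–(3.000,3.616)
cell (2,4): code 1001 → (3.000,4.614)–(2.000,4.814)
cell (3,3): code 0010 → (3.000,3.616)–(3.571,4.000)
cell (3,4): code 0001 → (3.571,4.000)–(3.000,4.614)
total: 6 segments, chained into 1 closed loop(s), length Σ = 5.115928

segments=6 loops=1 length=5.116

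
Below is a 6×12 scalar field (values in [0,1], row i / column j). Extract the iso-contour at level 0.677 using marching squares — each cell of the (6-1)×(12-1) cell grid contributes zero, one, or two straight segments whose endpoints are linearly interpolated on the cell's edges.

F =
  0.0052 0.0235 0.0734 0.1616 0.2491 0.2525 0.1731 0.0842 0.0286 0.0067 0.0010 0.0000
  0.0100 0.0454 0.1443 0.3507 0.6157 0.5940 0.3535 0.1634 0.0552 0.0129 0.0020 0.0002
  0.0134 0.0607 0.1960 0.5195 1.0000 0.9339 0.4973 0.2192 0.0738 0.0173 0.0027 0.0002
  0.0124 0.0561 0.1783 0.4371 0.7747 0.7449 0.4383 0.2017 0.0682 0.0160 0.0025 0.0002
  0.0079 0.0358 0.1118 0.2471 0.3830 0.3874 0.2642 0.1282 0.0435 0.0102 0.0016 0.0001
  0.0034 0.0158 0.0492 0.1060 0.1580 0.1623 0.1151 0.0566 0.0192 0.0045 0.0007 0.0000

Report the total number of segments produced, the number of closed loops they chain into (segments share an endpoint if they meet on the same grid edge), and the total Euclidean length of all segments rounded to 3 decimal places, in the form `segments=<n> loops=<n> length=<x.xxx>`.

segments=8 loops=1 length=6.849

cell (1,3): code 0100 → (1.160,4.000)–(2.000,3.328)
cell (1,4): code 1100 → (1.244,5.000)–(1.160,4.000)
cell (1,5): code 1000 → (2.000,5.588)–(1.244,5.000)
cell (2,3): code 0110 → (2.000,3.328)–(3.000,3.711)
cell (2,5): code 1001 → (3.000,5.221)–(2.000,5.588)
cell (3,3): code 0010 → (3.000,3.711)–(3.249,4.000)
cell (3,4): code 0011 → (3.249,4.000)–(3.190,5.000)
cell (3,5): code 0001 → (3.190,5.000)–(3.000,5.221)
total: 8 segments, chained into 1 closed loop(s), length Σ = 6.849213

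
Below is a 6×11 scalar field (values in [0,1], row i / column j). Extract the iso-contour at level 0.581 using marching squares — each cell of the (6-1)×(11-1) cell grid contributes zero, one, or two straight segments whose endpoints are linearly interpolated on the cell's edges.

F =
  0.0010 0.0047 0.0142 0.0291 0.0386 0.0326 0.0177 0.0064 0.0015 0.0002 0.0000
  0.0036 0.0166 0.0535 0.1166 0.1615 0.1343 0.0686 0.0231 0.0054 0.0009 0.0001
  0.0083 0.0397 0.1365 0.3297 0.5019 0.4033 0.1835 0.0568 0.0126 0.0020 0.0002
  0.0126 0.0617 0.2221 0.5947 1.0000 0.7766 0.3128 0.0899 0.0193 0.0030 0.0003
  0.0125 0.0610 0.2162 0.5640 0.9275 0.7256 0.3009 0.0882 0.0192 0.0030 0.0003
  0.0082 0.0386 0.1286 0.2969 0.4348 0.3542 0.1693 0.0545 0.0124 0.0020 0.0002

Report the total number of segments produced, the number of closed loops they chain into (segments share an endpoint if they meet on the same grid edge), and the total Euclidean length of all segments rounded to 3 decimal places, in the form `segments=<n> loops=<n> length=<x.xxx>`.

segments=10 loops=1 length=7.816

cell (2,2): code 0100 → (2.948,3.000)–(3.000,2.963)
cell (2,3): code 1100 → (2.159,4.000)–(2.948,3.000)
cell (2,4): code 1100 → (2.476,5.000)–(2.159,4.000)
cell (2,5): code 1000 → (3.000,5.422)–(2.476,5.000)
cell (3,2): code 0010 → (3.000,2.963)–(3.446,3.000)
cell (3,3): code 0111 → (3.446,3.000)–(4.000,3.047)
cell (3,5): code 1001 → (4.000,5.340)–(3.000,5.422)
cell (4,3): code 0010 → (4.000,3.047)–(4.703,4.000)
cell (4,4): code 0011 → (4.703,4.000)–(4.389,5.000)
cell (4,5): code 0001 → (4.389,5.000)–(4.000,5.340)
total: 10 segments, chained into 1 closed loop(s), length Σ = 7.815946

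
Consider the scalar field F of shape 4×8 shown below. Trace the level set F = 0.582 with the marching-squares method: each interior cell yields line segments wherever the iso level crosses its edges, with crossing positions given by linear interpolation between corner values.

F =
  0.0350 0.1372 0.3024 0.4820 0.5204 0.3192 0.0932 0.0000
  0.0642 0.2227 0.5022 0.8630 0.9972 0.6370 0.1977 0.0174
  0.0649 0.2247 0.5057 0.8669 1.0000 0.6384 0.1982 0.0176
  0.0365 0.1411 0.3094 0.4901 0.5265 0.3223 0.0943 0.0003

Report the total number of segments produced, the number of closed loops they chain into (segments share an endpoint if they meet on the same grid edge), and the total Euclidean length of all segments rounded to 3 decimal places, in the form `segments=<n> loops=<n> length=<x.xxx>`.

segments=10 loops=1 length=9.058

cell (0,2): code 0100 → (0.262,3.000)–(1.000,2.221)
cell (0,3): code 1100 → (0.129,4.000)–(0.262,3.000)
cell (0,4): code 1100 → (0.827,5.000)–(0.129,4.000)
cell (0,5): code 1000 → (1.000,5.125)–(0.827,5.000)
cell (1,2): code 0110 → (1.000,2.221)–(2.000,2.211)
cell (1,5): code 1001 → (2.000,5.128)–(1.000,5.125)
cell (2,2): code 0010 → (2.000,2.211)–(2.756,3.000)
cell (2,3): code 0011 → (2.756,3.000)–(2.883,4.000)
cell (2,4): code 0011 → (2.883,4.000)–(2.178,5.000)
cell (2,5): code 0001 → (2.178,5.000)–(2.000,5.128)
total: 10 segments, chained into 1 closed loop(s), length Σ = 9.057928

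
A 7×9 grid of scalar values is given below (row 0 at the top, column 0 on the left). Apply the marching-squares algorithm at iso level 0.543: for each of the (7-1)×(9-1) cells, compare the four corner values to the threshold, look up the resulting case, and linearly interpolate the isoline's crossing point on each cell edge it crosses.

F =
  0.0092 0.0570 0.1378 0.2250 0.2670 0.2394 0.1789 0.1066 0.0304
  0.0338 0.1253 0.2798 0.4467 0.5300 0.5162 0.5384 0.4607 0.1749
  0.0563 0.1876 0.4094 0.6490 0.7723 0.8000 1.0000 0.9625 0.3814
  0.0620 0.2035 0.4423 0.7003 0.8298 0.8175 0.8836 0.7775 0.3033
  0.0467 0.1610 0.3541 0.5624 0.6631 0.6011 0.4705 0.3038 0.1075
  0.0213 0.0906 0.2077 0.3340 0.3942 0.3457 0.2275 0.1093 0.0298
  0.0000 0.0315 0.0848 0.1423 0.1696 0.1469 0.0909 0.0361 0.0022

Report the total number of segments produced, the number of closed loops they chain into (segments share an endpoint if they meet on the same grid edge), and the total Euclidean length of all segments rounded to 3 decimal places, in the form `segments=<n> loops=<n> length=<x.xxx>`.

segments=16 loops=1 length=14.105

cell (1,2): code 0100 → (1.476,3.000)–(2.000,2.558)
cell (1,3): code 1100 → (1.054,4.000)–(1.476,3.000)
cell (1,4): code 1100 → (1.094,5.000)–(1.054,4.000)
cell (1,5): code 1100 → (1.010,6.000)–(1.094,5.000)
cell (1,6): code 1100 → (1.164,7.000)–(1.010,6.000)
cell (1,7): code 1000 → (2.000,7.722)–(1.164,7.000)
cell (2,2): code 0110 → (2.000,2.558)–(3.000,2.390)
cell (2,7): code 1001 → (3.000,7.495)–(2.000,7.722)
cell (3,2): code 0110 → (3.000,2.390)–(4.000,2.907)
cell (3,5): code 1011 → (4.000,5.445)–(3.824,6.000)
cell (3,6): code 0011 → (3.824,6.000)–(3.495,7.000)
cell (3,7): code 0001 → (3.495,7.000)–(3.000,7.495)
cell (4,2): code 0010 → (4.000,2.907)–(4.085,3.000)
cell (4,3): code 0011 → (4.085,3.000)–(4.447,4.000)
cell (4,4): code 0011 → (4.447,4.000)–(4.227,5.000)
cell (4,5): code 0001 → (4.227,5.000)–(4.000,5.445)
total: 16 segments, chained into 1 closed loop(s), length Σ = 14.104649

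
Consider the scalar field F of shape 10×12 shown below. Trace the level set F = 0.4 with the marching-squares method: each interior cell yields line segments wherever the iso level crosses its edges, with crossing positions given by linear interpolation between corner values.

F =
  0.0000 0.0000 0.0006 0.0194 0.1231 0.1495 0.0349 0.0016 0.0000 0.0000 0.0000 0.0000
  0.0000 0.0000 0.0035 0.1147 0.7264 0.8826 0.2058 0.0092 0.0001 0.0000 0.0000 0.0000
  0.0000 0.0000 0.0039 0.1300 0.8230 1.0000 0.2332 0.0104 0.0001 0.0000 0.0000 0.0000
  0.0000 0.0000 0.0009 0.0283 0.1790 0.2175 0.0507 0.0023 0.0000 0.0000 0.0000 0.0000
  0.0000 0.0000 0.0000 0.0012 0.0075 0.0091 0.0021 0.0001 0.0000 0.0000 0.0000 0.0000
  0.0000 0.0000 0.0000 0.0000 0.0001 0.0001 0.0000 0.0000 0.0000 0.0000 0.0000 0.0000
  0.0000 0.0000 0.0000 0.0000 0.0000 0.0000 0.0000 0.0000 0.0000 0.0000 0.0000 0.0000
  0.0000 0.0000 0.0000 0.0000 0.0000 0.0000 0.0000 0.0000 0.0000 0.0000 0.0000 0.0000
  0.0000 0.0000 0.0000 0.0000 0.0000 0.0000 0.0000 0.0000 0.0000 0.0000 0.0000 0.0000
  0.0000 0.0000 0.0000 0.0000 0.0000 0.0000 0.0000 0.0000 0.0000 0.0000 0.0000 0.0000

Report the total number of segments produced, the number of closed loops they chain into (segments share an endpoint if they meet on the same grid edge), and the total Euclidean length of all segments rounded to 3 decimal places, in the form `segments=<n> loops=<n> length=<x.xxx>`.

cell (0,3): code 0100 → (0.459,4.000)–(1.000,3.466)
cell (0,4): code 1100 → (0.342,5.000)–(0.459,4.000)
cell (0,5): code 1000 → (1.000,5.713)–(0.342,5.000)
cell (1,3): code 0110 → (1.000,3.466)–(2.000,3.390)
cell (1,5): code 1001 → (2.000,5.782)–(1.000,5.713)
cell (2,3): code 0010 → (2.000,3.390)–(2.657,4.000)
cell (2,4): code 0011 → (2.657,4.000)–(2.767,5.000)
cell (2,5): code 0001 → (2.767,5.000)–(2.000,5.782)
total: 8 segments, chained into 1 closed loop(s), length Σ = 7.740791

segments=8 loops=1 length=7.741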